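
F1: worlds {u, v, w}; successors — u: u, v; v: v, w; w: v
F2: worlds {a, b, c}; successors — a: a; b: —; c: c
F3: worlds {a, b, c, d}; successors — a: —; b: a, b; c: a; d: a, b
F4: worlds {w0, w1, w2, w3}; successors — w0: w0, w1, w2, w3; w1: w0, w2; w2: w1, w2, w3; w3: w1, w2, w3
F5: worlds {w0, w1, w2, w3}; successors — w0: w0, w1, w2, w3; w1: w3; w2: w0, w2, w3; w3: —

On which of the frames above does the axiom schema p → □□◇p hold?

The schema corresponds to a generalized confluence (Geach) condition: ∀x ∀z (xR²z → ∃w (x = w ∧ zRw)).
F1: fails — uR²v but no t with u=t and vRt.
F2: holds.
F3: fails — bR²a but no w with b=w and aRw.
F4: fails — w0R²w2 but no w with w0=w and w2Rw.
F5: fails — w0R²w1 but no w with w0=w and w1Rw.

F2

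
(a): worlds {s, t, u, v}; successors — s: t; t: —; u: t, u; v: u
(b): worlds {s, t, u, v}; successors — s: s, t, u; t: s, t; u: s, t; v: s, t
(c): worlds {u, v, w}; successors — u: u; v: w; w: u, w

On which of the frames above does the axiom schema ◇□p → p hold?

none

The schema corresponds to a generalized confluence (Geach) condition: ∀x ∀y (xRy → ∃w (yRw ∧ x = w)).
(a): fails — sRt but no w with tRw and s=w.
(b): fails — uRt but no w with tRw and u=w.
(c): fails — vRw but no t with wRt and v=t.
Valid on no frame.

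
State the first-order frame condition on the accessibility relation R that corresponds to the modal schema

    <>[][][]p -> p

This is a Sahlqvist (Geach-type) schema ◇^1□^3p → □^0◇^0p.
First-order correspondent: forall x forall y (xRy -> exists w (y R^3 w & x = w)).

forall x forall y (xRy -> exists w (y R^3 w & x = w))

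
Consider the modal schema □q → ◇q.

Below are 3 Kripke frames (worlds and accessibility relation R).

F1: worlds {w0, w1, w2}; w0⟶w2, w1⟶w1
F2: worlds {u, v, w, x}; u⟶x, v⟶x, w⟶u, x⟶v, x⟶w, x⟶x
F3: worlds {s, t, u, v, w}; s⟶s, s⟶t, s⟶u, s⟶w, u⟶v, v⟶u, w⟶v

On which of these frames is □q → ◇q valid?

F2

This is the axiom for seriality; its first-order frame correspondent is ∀x ∃y Rxy.
F1: fails — world w2 has no successor.
F2: satisfies the condition.
F3: fails — world t has no successor.
Valid on: F2.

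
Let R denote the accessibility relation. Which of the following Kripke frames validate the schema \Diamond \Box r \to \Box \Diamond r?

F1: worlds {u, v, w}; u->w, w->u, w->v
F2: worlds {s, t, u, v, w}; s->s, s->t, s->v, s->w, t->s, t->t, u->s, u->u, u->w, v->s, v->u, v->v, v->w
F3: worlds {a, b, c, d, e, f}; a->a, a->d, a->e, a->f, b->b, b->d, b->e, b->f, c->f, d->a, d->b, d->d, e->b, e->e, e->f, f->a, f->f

F3

This is the axiom for convergence; its first-order frame correspondent is \forall x \forall y \forall z (Rxy \wedge Rxz \to \exists w (Ryw \wedge Rzw)).
F1: fails — Rwu and Rwv but u and v have no common successor.
F2: fails — Rsv and Rsw but v and w have no common successor.
F3: holds.
Valid on: F3.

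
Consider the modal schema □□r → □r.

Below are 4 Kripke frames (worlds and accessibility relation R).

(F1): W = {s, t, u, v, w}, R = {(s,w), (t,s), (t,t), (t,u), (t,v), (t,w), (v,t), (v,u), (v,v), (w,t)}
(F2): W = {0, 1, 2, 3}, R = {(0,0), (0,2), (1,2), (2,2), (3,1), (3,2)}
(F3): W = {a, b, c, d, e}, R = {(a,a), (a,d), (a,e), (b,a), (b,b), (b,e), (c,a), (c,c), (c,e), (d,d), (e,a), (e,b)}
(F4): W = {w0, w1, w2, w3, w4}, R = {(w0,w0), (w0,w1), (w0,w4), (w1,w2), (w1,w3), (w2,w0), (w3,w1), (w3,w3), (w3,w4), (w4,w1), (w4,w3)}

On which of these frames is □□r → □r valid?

The schema corresponds to density: ∀x ∀y (Rxy → ∃z (Rxz ∧ Rzy)).
(F1): fails — Rsw but no z with Rsz and Rzw.
(F2): fails — R31 but no z with R3z and Rz1.
(F3): condition met.
(F4): fails — Rw1w2 but no z with Rw1z and Rzw2.

(F3)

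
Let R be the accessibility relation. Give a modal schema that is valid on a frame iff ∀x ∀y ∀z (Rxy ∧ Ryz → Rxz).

The condition is transitivity. The 4 schema □ψ → □□ψ defines it.
Suppose □ψ→□□ψ is valid. Take Rxy, Ryz and set V(ψ)={w : Rxw}. Then □ψ at x, so □□ψ at x, so □ψ at y, so ψ at z, i.e. Rxz.

□ψ → □□ψ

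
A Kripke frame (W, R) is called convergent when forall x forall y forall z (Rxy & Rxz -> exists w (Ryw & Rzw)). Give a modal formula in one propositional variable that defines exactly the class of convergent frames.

◇□s → □◇s

This is convergence; the standard corresponding axiom is .2: ◇□s → □◇s.
Suppose ◇□s→□◇s is valid. Take Rxy, Rxz and set V(s)={w : Ryw}. Then □s at y so ◇□s at x, so □◇s at x, so ◇s at z, giving w with Rzw and Ryw.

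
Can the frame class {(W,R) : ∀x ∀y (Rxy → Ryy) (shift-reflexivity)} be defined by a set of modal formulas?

This is a Sahlqvist condition; the T□ axiom □(□r → r) defines it.
Suppose □(□r→r) is valid. Take Rxy and set V(r)={w : Ryw}. Then at y, □r holds; since □(□r→r) at x, □r→r at y, so r at y, i.e. Ryy.

Yes — defined by □(□r → r)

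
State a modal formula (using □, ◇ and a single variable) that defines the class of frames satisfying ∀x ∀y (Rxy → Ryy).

This is shift-reflexivity; the standard corresponding axiom is T□: □(□r → r).

□(□r → r)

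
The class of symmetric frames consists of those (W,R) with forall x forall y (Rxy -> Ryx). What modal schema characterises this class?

ψ → □◇ψ

This is symmetry; the standard corresponding axiom is B: ψ → □◇ψ.
Suppose ψ→□◇ψ is valid. Take Rxy and set V(ψ)={x}. Then ψ at x, so □◇ψ at x, so ◇ψ at y, so some z with Ryz has ψ; z=x, i.e. Ryx.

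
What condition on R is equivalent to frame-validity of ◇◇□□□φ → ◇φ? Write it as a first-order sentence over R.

This is a Sahlqvist (Geach-type) schema ◇^2□^3φ → □^0◇^1φ.
First-order correspondent: ∀x ∀y (xR²y → ∃w (yR³w ∧ xRw)).

∀x ∀y (xR²y → ∃w (yR³w ∧ xRw))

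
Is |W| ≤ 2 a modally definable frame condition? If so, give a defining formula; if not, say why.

If a class were modally definable it would be closed under disjoint unions (Goldblatt–Thomason).
Any modal formula valid on each of 3 disjoint one-world frames is valid on their disjoint union (validity is preserved under disjoint unions). Each one-world frame has |W|=1≤2, but the union has |W|=3.
So the class is not modally definable.

No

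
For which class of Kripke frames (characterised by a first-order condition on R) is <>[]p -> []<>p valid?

Suppose ◇□p→□◇p is valid. Take Rxy, Rxz and set V(p)={w : Ryw}. Then □p at y so ◇□p at x, so □◇p at x, so ◇p at z, giving w with Rzw and Ryw.
Conversely, any frame satisfying forall x forall y forall z (Rxy & Rxz -> exists w (Ryw & Rzw)) validates the schema.
So the correspondent is convergence.

Convergence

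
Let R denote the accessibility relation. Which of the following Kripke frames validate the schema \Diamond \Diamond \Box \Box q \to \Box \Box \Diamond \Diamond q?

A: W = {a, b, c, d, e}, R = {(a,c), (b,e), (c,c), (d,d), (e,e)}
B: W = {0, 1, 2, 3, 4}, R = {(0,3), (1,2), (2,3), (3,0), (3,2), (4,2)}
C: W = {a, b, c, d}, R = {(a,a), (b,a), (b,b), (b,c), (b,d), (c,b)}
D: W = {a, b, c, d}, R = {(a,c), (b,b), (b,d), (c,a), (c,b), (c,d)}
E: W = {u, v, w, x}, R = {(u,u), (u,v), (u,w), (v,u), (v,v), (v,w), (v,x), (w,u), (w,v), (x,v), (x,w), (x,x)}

The schema corresponds to a generalized confluence (Geach) condition: \forall x \forall y \forall z ((x R^2 y \wedge x R^2 z) \to \exists w (y R^2 w \wedge z R^2 w)).
A: ✓.
B: ✓.
C: fails — bR²a, bR²d but no w with aR²w and dR²w.
D: fails — aR²a, aR²d but no w with aR²w and dR²w.
E: ✓.

A, B, E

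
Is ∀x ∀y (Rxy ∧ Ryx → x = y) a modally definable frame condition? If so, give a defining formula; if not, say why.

Modal frame validity is preserved under surjective bounded morphisms.
The 6-cycle (worlds a,b,c,d,e,f with a→b→c→d→e→f→a) is antisymmetric. Sending even-indexed worlds to a and odd-indexed worlds to b is a surjective bounded morphism onto the two-world frame with a↔b, which is not antisymmetric.
So no modal formula (or set of formulas) defines exactly the antisymmetric frames.

No — not modally definable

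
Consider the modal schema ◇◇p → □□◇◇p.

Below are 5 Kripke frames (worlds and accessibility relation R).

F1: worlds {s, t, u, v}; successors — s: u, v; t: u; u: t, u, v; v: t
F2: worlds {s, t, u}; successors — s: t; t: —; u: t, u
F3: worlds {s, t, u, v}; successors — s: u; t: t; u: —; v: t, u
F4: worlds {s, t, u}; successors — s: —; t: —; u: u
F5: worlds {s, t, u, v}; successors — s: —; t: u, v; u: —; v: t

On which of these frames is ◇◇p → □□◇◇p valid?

F3, F4

This is the axiom for a generalized confluence (Geach) condition; its first-order frame correspondent is ∀x ∀y ∀z ((xR²y ∧ xR²z) → ∃w (y = w ∧ zR²w)).
F1: fails — sR²t, sR²v but no w with t=w and vR²w.
F2: fails — uR²t, uR²t but no w with t=w and tR²w.
F3: ✓.
F4: ✓.
F5: fails — vR²u, vR²u but no w with u=w and uR²w.
Valid on: F3, F4.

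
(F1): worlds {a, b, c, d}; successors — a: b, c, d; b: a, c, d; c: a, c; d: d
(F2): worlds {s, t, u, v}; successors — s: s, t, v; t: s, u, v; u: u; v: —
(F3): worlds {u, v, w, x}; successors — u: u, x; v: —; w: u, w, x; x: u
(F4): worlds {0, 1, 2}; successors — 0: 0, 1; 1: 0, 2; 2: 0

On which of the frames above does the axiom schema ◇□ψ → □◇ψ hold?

Frame correspondent (Sahlqvist): ∀x ∀y ∀z (Rxy ∧ Rxz → ∃w (Ryw ∧ Rzw)) — i.e. convergence.
(F1): fails — Rac and Rad but c and d have no common successor.
(F2): fails — Rsv and Rsv but v and v have no common successor.
(F3): satisfies the condition.
(F4): satisfies the condition.

(F3), (F4)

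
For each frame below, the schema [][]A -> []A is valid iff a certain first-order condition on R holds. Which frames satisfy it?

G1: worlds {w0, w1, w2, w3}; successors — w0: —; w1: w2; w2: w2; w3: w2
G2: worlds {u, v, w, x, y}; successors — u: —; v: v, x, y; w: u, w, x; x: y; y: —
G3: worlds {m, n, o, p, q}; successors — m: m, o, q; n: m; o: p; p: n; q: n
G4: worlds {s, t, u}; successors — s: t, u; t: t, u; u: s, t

G1

Frame correspondent (Sahlqvist): forall x forall y (Rxy -> exists z (Rxz & Rzy)) — i.e. density.
G1: condition met.
G2: fails — Rxy but no z with Rxz and Rzy.
G3: fails — Rop but no z with Roz and Rzp.
G4: fails — Rus but no z with Ruz and Rzs.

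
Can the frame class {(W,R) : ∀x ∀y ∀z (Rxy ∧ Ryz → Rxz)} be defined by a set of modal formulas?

Yes — defined by □r → □□r

Yes: it is transitivity, defined by the 4 schema □r → □□r.
Suppose □r→□□r is valid. Take Rxy, Ryz and set V(r)={w : Rxw}. Then □r at x, so □□r at x, so □r at y, so r at z, i.e. Rxz.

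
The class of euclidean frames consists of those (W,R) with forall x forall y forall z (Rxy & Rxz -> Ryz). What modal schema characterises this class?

A defining formula is ◇p → □◇p (the 5 axiom).
Suppose ◇p→□◇p is valid. Take Rxy, Rxz and set V(p)={y}. Then ◇p at x, so □◇p at x, so ◇p at z, so some w with Rzw has p; w=y, i.e. Rzy. By symmetry of the argument, Ryz.

◇p → □◇p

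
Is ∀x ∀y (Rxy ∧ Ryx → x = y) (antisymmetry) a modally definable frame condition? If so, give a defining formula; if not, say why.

Modal frame validity is preserved under surjective bounded morphisms.
The 4-cycle (worlds s,t,u,v with s→t→u→v→s) is antisymmetric. Sending even-indexed worlds to • and odd-indexed worlds to ∘ is a surjective bounded morphism onto the two-world frame with •↔∘, which is not antisymmetric.
Hence antisymmetry is not modally definable.

No — not modally definable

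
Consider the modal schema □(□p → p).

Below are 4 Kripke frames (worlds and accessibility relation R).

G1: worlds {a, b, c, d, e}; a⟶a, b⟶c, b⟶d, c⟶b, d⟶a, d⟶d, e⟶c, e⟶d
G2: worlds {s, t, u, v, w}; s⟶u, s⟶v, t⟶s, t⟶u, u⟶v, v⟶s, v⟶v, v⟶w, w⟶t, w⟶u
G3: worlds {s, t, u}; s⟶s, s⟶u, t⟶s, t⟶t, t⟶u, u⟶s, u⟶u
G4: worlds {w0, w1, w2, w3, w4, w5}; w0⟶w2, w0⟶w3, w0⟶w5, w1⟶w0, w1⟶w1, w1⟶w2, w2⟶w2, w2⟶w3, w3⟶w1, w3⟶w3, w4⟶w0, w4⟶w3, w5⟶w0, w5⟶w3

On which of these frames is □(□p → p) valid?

G3

Frame correspondent (Sahlqvist): ∀x ∀y (Rxy → Ryy) — i.e. shift-reflexivity.
G1: fails — Rbc but not Rcc.
G2: fails — Rwt but not Rtt.
G3: ✓.
G4: fails — Rw1w0 but not Rw0w0.
Valid on: G3.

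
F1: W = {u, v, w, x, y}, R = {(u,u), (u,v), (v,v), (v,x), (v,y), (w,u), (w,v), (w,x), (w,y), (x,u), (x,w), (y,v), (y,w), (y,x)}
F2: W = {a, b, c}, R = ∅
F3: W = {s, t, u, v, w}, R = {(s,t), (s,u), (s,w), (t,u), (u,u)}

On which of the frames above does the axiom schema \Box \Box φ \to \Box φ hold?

F2

Frame correspondent (Sahlqvist): \forall x \forall y (Rxy \to \exists z (Rxz \wedge Rzy)) — i.e. density.
F1: fails — Rxw but no z with Rxz and Rzw.
F2: condition met.
F3: fails — Rsw but no z with Rsz and Rzw.
Valid on: F2.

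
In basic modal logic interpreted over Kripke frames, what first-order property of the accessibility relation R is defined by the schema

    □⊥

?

This schema is the Ver axiom.
It corresponds to emptiness of R: ∀x ∀y ¬Rxy.

emptiness of R: ∀x ∀y ¬Rxy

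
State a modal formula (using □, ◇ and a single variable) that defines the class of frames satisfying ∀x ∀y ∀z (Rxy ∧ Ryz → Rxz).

□r → □□r

This is transitivity; the standard corresponding axiom is 4: □r → □□r.
Suppose □r→□□r is valid. Take Rxy, Ryz and set V(r)={w : Rxw}. Then □r at x, so □□r at x, so □r at y, so r at z, i.e. Rxz.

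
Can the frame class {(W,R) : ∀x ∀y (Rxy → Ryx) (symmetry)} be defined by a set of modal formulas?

Yes, by q → □◇q

Yes: it is symmetry, defined by the B schema q → □◇q.
Suppose q→□◇q is valid. Take Rxy and set V(q)={x}. Then q at x, so □◇q at x, so ◇q at y, so some z with Ryz has q; z=x, i.e. Ryx.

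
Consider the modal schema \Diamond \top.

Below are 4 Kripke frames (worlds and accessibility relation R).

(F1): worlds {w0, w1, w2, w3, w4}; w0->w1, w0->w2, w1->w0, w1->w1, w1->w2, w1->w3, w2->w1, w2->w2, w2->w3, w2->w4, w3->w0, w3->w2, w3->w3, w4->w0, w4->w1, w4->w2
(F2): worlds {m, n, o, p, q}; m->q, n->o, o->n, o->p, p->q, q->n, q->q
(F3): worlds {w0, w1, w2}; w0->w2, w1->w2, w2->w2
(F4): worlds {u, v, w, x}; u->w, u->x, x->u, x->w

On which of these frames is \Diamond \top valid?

(F1), (F2), (F3)

The schema corresponds to seriality: \forall x \exists y Rxy.
(F1): condition met.
(F2): condition met.
(F3): condition met.
(F4): fails — world v has no successor.
Valid on: (F1), (F2), (F3).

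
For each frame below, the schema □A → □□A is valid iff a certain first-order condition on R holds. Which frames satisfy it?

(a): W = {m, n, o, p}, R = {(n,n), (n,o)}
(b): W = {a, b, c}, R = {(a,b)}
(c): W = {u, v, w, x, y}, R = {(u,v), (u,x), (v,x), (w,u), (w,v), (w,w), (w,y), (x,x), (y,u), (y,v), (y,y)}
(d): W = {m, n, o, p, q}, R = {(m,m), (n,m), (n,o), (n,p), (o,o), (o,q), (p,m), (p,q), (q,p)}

Frame correspondent (Sahlqvist): ∀x ∀y ∀z (Rxy ∧ Ryz → Rxz) — i.e. transitivity.
(a): condition met.
(b): condition met.
(c): fails — Rwu and Rux but not Rwx.
(d): fails — Rno and Roq but not Rnq.
Valid on: (a), (b).

(a), (b)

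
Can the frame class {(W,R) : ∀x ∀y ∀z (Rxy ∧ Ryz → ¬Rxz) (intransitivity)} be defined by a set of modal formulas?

If a class were modally definable it would be closed under surjective bounded morphisms (Goldblatt–Thomason).
The 7-cycle (worlds s,t,u,v,w,x,y with s→t→u→v→w→x→y→s) is intransitive. Mapping every world to a single reflexive point • is a surjective bounded morphism; the reflexive point is not intransitive (R••∧R•• but R••).
So the class is not modally definable.

No — not modally definable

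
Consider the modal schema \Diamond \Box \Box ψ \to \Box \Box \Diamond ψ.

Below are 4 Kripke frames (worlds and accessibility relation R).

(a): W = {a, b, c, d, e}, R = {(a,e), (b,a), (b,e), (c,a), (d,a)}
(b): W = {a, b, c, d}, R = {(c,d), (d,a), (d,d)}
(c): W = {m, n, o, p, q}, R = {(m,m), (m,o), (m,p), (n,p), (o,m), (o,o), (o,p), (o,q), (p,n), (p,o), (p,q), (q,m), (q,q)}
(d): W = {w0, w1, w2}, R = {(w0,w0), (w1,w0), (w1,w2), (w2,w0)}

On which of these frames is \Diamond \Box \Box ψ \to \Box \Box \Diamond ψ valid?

This is the axiom for a generalized confluence (Geach) condition; its first-order frame correspondent is \forall x \forall y \forall z ((xRy \wedge x R^2 z) \to \exists w (y R^2 w \wedge zRw)).
(a): fails — bRa, bR²e but no w with aR²w and eRw.
(b): fails — cRd, cR²a but no w with dR²w and aRw.
(c): holds.
(d): holds.
Valid on: (c), (d).

(c), (d)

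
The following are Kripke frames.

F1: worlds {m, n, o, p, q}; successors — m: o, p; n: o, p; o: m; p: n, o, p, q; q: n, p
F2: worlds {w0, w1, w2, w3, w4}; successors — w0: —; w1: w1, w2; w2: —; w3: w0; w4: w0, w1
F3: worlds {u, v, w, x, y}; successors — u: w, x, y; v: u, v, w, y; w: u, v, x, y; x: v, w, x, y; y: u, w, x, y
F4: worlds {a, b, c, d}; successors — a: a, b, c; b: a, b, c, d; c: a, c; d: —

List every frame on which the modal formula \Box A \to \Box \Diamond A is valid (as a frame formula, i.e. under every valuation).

This is the axiom for a generalized confluence (Geach) condition; its first-order frame correspondent is \forall x \forall z (xRz \to \exists w (xRw \wedge zRw)).
F1: fails — mRo but no w with mRw and oRw.
F2: fails — w1Rw2 but no w with w1Rw and w2Rw.
F3: satisfies the condition.
F4: fails — bRd but no w with bRw and dRw.

F3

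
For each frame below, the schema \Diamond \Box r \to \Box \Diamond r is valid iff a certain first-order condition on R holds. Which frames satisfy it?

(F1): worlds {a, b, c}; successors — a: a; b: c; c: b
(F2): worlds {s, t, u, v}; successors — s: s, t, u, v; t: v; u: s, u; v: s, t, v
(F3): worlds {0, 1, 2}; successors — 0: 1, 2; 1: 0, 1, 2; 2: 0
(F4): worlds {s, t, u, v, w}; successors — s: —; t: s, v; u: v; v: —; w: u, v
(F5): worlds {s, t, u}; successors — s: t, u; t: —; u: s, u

Frame correspondent (Sahlqvist): \forall x \forall y \forall z (Rxy \wedge Rxz \to \exists w (Ryw \wedge Rzw)) — i.e. convergence.
(F1): satisfies the condition.
(F2): fails — Rsu and Rst but u and t have no common successor.
(F3): fails — R10 and R12 but 0 and 2 have no common successor.
(F4): fails — Rtv and Rtv but v and v have no common successor.
(F5): fails — Rsu and Rst but u and t have no common successor.

(F1)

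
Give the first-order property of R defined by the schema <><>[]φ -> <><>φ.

This is a Sahlqvist (Geach-type) schema ◇^2□^1φ → □^0◇^2φ.
Minimal-valuation argument: fix x; take any y with xR^2y and any z with xR^0z. Set V(φ) to the set of worlds R-reachable from y in exactly 1 step. Then □^1φ holds at y, so the antecedent holds at x; validity forces ◇^2φ at z, giving a w with zR^2w and yR^1w.
First-order correspondent: forall x forall y (x R^2 y -> exists w (yRw & x R^2 w)).

forall x forall y (x R^2 y -> exists w (yRw & x R^2 w))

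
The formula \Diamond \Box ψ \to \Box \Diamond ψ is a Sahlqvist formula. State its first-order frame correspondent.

Convergence

Suppose ◇□ψ→□◇ψ is valid. Take Rxy, Rxz and set V(ψ)={w : Ryw}. Then □ψ at y so ◇□ψ at x, so □◇ψ at x, so ◇ψ at z, giving w with Rzw and Ryw.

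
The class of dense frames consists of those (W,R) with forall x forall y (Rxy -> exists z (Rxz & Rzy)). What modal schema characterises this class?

□□p → □p

A defining formula is □□p → □p (the C4 axiom).
Suppose □□p→□p is valid. Take Rxy and set V(p)={w : xR²w}. Then □□p at x, so □p at x, so p at y, i.e. ∃z(Rxz∧Rzy).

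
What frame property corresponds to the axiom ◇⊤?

seriality

◇⊤ holds at w iff w has a successor, so frame-validity of ◇⊤ is exactly seriality. Equivalently via □p → ◇p:
Suppose □p→◇p is valid. At any x set V(p)=W. Then □p at x, so ◇p at x, so x has a successor.
The converse is a direct semantic check.
Frame condition: ∀x ∃y Rxy.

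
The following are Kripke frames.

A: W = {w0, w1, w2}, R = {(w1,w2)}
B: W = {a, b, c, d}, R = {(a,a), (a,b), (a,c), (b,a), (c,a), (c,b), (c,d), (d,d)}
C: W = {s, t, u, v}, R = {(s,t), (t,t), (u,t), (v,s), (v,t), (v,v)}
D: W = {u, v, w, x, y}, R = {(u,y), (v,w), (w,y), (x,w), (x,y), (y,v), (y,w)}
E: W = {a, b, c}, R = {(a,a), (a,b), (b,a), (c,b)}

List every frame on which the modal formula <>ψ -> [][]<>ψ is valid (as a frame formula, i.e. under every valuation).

The schema corresponds to a generalized confluence (Geach) condition: forall x forall y forall z ((xRy & x R^2 z) -> exists w (y = w & zRw)).
A: holds.
B: fails — aRa, aR²d but no w with a=w and dRw.
C: fails — vRs, vR²s but no w with s=w and sRw.
D: fails — uRy, uR²v but no t with y=t and vRt.
E: fails — aRb, aR²b but no w with b=w and bRw.

A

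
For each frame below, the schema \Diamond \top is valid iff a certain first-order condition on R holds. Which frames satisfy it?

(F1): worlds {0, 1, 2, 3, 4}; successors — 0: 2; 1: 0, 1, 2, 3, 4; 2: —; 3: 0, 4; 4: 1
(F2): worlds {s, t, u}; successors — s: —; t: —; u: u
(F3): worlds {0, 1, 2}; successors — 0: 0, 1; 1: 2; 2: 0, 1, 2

This is the axiom for seriality; its first-order frame correspondent is \forall x \exists y Rxy.
(F1): fails — world 2 has no successor.
(F2): fails — world s has no successor.
(F3): satisfies the condition.

(F3)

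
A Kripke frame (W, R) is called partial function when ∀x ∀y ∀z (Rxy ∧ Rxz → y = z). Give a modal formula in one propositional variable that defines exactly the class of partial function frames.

◇ψ → □ψ

This is partial functionality; the standard corresponding axiom is CD: ◇ψ → □ψ.
Suppose ◇ψ→□ψ is valid. Take Rxy, Rxz and set V(ψ)={y}. Then ◇ψ at x, so □ψ at x, so ψ at z, i.e. z=y.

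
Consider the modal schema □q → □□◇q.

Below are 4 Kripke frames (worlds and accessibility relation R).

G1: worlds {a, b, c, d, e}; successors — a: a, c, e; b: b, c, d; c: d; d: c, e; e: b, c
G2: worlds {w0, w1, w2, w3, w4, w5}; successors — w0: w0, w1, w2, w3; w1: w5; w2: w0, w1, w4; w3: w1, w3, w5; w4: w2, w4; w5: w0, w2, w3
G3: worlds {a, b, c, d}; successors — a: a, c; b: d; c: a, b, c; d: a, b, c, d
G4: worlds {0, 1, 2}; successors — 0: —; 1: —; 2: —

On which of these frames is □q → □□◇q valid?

G4

This is the axiom for a generalized confluence (Geach) condition; its first-order frame correspondent is ∀x ∀z (xR²z → ∃w (xRw ∧ zRw)).
G1: fails — aR²c but no w with aRw and cRw.
G2: fails — w0R²w1 but no w with w0Rw and w1Rw.
G3: fails — aR²b but no w with aRw and bRw.
G4: satisfies the condition.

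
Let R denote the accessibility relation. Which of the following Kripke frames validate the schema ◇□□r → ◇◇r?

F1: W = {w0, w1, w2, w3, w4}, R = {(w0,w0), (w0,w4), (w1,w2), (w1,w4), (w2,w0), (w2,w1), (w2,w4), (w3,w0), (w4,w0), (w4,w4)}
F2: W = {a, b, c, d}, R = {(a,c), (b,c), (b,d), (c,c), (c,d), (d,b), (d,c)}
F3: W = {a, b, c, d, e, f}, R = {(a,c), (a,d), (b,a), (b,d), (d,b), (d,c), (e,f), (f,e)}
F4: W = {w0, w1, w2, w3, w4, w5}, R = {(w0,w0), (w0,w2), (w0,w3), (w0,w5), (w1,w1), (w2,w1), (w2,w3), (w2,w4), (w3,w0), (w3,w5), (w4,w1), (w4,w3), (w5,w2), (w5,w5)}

The schema corresponds to a generalized confluence (Geach) condition: ∀x ∀y (xRy → ∃w (yR²w ∧ xR²w)).
F1: ✓.
F2: ✓.
F3: fails — aRc but no w with cR²w and aR²w.
F4: ✓.

F1, F2, F4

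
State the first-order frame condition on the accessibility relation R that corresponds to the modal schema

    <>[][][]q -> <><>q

forall x forall y (xRy -> exists w (y R^3 w & x R^2 w))

This is a Sahlqvist (Geach-type) schema ◇^1□^3q → □^0◇^2q.
First-order correspondent: forall x forall y (xRy -> exists w (y R^3 w & x R^2 w)).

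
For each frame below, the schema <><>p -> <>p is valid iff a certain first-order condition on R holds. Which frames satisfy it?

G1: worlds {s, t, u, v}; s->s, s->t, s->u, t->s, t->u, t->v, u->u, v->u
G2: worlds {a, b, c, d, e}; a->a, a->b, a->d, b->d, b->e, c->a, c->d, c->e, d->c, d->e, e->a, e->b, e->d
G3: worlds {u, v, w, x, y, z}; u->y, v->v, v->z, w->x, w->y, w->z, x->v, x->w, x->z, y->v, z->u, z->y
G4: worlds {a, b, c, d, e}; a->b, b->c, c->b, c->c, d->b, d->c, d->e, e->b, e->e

The schema corresponds to a generalized confluence (Geach) condition: forall x forall y (x R^2 y -> exists w (y = w & xRw)).
G1: fails — sR²v but no w with v=w and sRw.
G2: fails — aR²c but no w with c=w and aRw.
G3: fails — uR²v but no t with v=t and uRt.
G4: fails — aR²c but no w with c=w and aRw.

none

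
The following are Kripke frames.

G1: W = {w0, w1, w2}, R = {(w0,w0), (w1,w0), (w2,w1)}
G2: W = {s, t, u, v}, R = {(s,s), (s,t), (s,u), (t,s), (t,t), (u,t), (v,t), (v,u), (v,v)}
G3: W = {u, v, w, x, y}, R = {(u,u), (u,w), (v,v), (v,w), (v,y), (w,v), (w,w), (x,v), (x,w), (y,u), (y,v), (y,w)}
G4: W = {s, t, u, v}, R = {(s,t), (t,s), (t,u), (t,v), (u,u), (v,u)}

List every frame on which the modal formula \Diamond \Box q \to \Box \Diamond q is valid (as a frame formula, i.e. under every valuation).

G1, G2, G3

This is the axiom for convergence; its first-order frame correspondent is \forall x \forall y \forall z (Rxy \wedge Rxz \to \exists w (Ryw \wedge Rzw)).
G1: holds.
G2: holds.
G3: holds.
G4: fails — Rtv and Rts but v and s have no common successor.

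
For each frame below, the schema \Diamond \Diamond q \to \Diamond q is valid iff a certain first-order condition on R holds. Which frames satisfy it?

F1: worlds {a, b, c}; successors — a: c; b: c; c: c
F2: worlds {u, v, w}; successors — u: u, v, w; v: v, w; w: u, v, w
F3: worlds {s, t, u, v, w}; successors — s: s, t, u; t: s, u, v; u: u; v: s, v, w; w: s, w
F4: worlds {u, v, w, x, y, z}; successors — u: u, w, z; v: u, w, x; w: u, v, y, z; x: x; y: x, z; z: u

Frame correspondent (Sahlqvist): \forall x \forall y \forall z (Rxy \wedge Ryz \to Rxz) — i.e. transitivity.
F1: satisfies the condition.
F2: fails — Rvw and Rwu but not Rvu.
F3: fails — Rtv and Rvw but not Rtw.
F4: fails — Ruw and Rwy but not Ruy.
Valid on: F1.

F1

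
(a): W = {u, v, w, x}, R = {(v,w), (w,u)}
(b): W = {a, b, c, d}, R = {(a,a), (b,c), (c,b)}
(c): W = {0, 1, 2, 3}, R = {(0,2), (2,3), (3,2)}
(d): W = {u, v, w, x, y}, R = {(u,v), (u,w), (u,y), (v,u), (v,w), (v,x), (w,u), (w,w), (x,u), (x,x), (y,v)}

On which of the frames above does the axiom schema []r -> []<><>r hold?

(b), (c), (d)

The schema corresponds to a generalized confluence (Geach) condition: forall x forall z (xRz -> exists w (xRw & z R^2 w)).
(a): fails — vRw but no t with vRt and wR²t.
(b): ✓.
(c): ✓.
(d): ✓.
Valid on: (b), (c), (d).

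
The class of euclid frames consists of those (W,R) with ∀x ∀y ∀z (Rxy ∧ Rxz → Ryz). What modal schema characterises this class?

◇s → □◇s

This is the Euclidean property; the standard corresponding axiom is 5: ◇s → □◇s.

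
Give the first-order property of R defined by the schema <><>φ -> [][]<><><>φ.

This is a Sahlqvist (Geach-type) schema ◇^2□^0φ → □^2◇^3φ.
Minimal-valuation argument: fix x; take any y with xR^2y and any z with xR^2z. Set V(φ) to the set of worlds R-reachable from y in exactly 0 steps. Then □^0φ holds at y, so the antecedent holds at x; validity forces ◇^3φ at z, giving a w with zR^3w and yR^0w.
First-order correspondent: forall x forall y forall z ((x R^2 y & x R^2 z) -> exists w (y = w & z R^3 w)).

forall x forall y forall z ((x R^2 y & x R^2 z) -> exists w (y = w & z R^3 w))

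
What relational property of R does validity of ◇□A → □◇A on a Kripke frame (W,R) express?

Suppose ◇□A→□◇A is valid. Take Rxy, Rxz and set V(A)={w : Ryw}. Then □A at y so ◇□A at x, so □◇A at x, so ◇A at z, giving w with Rzw and Ryw.
The converse is a direct semantic check.
So the correspondent is convergence.

Convergence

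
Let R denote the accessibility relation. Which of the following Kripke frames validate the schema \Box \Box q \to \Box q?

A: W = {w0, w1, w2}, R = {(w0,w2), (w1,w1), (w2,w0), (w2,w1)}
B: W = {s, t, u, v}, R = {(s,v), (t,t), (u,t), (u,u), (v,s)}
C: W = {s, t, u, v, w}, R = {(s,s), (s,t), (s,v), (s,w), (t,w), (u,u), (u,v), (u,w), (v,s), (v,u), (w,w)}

C

This is the axiom for density; its first-order frame correspondent is \forall x \forall y (Rxy \to \exists z (Rxz \wedge Rzy)).
A: fails — Rw0w2 but no z with Rw0z and Rzw2.
B: fails — Rvs but no z with Rvz and Rzs.
C: satisfies the condition.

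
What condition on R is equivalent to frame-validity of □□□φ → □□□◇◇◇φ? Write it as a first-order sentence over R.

This is a Sahlqvist (Geach-type) schema ◇^0□^3φ → □^3◇^3φ.
Minimal-valuation argument: fix x; take any y with xR^0y and any z with xR^3z. Set V(φ) to the set of worlds R-reachable from y in exactly 3 steps. Then □^3φ holds at y, so the antecedent holds at x; validity forces ◇^3φ at z, giving a w with zR^3w and yR^3w.
First-order correspondent: ∀x ∀z (xR³z → ∃w (xR³w ∧ zR³w)).

∀x ∀z (xR³z → ∃w (xR³w ∧ zR³w))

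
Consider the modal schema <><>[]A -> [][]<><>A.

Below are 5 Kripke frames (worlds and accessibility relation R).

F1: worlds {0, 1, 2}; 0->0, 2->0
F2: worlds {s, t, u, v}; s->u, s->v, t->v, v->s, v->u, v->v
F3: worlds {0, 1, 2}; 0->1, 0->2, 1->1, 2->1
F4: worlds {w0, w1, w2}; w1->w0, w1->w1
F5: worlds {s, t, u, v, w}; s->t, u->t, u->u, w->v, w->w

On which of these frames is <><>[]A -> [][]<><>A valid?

F1, F3

Frame correspondent (Sahlqvist): forall x forall y forall z ((x R^2 y & x R^2 z) -> exists w (yRw & z R^2 w)) — i.e. a generalized confluence (Geach) condition.
F1: satisfies the condition.
F2: fails — sR²s, sR²u but no w with sRw and uR²w.
F3: satisfies the condition.
F4: fails — w1R²w0, w1R²w0 but no w with w0Rw and w0R²w.
F5: fails — uR²t, uR²t but no w* with tRw* and tR²w*.
Valid on: F1, F3.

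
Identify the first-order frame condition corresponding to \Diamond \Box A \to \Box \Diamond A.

Suppose ◇□A→□◇A is valid. Take Rxy, Rxz and set V(A)={w : Ryw}. Then □A at y so ◇□A at x, so □◇A at x, so ◇A at z, giving w with Rzw and Ryw.

convergence: \forall x \forall y \forall z (Rxy \wedge Rxz \to \exists w (Ryw \wedge Rzw))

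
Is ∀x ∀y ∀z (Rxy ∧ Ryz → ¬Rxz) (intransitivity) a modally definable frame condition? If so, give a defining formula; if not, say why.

Modal frame validity is preserved under surjective bounded morphisms.
The 3-cycle (worlds w0,w1,w2 with w0→w1→w2→w0) is intransitive. Mapping every world to a single reflexive point • is a surjective bounded morphism; the reflexive point is not intransitive (R••∧R•• but R••).
So the class is not modally definable.

Not modally definable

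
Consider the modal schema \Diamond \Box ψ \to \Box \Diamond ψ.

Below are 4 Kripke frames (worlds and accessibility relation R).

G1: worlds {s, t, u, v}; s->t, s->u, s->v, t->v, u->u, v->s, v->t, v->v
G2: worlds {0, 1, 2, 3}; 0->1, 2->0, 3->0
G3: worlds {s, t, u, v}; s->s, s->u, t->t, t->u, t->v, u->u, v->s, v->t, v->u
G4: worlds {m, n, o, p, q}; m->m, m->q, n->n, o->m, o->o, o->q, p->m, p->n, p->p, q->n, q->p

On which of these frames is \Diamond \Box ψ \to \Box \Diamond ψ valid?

G3

The schema corresponds to convergence: \forall x \forall y \forall z (Rxy \wedge Rxz \to \exists w (Ryw \wedge Rzw)).
G1: fails — Rsv and Rsu but v and u have no common successor.
G2: fails — R01 and R01 but 1 and 1 have no common successor.
G3: holds.
G4: fails — Rmq and Rmm but q and m have no common successor.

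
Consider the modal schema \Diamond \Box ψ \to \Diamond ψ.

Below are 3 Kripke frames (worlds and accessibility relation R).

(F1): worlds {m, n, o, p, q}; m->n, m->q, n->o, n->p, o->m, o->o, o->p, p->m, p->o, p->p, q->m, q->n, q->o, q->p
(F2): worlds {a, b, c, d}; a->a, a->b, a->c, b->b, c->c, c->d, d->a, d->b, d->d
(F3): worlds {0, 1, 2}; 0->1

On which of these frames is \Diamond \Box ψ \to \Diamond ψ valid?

Frame correspondent (Sahlqvist): \forall x \forall y (xRy \to \exists w (yRw \wedge xRw)) — i.e. a generalized confluence (Geach) condition.
(F1): fails — mRn but no w with nRw and mRw.
(F2): holds.
(F3): fails — 0R1 but no w with 1Rw and 0Rw.
Valid on: (F2).

(F2)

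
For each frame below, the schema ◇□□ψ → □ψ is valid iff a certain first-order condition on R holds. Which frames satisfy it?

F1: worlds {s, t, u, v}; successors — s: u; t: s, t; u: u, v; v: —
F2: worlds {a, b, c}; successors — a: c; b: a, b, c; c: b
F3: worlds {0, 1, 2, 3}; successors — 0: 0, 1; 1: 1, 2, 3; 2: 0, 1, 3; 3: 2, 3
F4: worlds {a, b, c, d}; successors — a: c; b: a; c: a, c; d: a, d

F3

The schema corresponds to a generalized confluence (Geach) condition: ∀x ∀y ∀z ((xRy ∧ xRz) → ∃w (yR²w ∧ z = w)).
F1: fails — tRs, tRs but no w with sR²w and s=w.
F2: fails — bRa, bRa but no w with aR²w and a=w.
F3: satisfies the condition.
F4: fails — dRa, dRd but no w with aR²w and d=w.
Valid on: F3.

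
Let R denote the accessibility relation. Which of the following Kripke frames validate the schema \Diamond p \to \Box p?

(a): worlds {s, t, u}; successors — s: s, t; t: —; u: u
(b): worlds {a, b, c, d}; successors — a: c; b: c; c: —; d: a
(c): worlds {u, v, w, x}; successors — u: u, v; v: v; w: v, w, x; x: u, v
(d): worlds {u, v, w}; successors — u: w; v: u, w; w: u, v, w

(b)

The schema corresponds to partial functionality: \forall x \forall y \forall z (Rxy \wedge Rxz \to y = z).
(a): fails — s sees both s and t.
(b): satisfies the condition.
(c): fails — u sees both u and v.
(d): fails — v sees both u and w.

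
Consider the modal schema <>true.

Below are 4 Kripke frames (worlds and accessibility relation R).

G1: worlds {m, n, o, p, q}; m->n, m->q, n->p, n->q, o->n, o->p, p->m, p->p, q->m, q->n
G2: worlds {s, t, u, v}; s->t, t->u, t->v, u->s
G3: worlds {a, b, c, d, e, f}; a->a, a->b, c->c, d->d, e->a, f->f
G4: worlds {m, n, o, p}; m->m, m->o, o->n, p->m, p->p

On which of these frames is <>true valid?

Frame correspondent (Sahlqvist): forall x exists y Rxy — i.e. seriality.
G1: condition met.
G2: fails — world v has no successor.
G3: fails — world b has no successor.
G4: fails — world n has no successor.

G1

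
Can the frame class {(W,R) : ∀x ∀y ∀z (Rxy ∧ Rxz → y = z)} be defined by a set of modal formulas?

The condition is partial functionality. A defining modal formula is ◇p → □p.
Suppose ◇p→□p is valid. Take Rxy, Rxz and set V(p)={y}. Then ◇p at x, so □p at x, so p at z, i.e. z=y.

Yes, by ◇p → □p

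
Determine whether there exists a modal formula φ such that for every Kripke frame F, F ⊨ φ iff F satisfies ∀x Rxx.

This is a Sahlqvist condition; the T axiom □r → r defines it.

Definable; □r → r defines it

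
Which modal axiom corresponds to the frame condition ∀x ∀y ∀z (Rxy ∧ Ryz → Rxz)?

□s → □□s

The condition is transitivity. The 4 schema □s → □□s defines it.
Suppose □s→□□s is valid. Take Rxy, Ryz and set V(s)={w : Rxw}. Then □s at x, so □□s at x, so □s at y, so s at z, i.e. Rxz.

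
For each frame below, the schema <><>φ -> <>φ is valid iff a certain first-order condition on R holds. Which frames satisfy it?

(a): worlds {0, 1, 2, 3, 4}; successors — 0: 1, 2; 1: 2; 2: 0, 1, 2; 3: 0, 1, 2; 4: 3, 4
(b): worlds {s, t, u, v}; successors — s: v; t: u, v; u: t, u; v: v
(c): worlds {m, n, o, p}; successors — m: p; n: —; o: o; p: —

Frame correspondent (Sahlqvist): forall x forall y forall z (Rxy & Ryz -> Rxz) — i.e. transitivity.
(a): fails — R02 and R20 but not R00.
(b): fails — Rut and Rtv but not Ruv.
(c): ✓.

(c)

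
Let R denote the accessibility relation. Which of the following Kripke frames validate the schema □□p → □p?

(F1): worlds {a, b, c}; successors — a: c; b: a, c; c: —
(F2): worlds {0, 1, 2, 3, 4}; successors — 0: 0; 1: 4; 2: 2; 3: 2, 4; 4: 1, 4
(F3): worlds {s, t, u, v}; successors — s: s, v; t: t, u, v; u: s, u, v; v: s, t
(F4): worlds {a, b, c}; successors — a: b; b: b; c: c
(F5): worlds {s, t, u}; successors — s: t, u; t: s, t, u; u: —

(F2), (F3), (F4), (F5)

The schema corresponds to density: ∀x ∀y (Rxy → ∃z (Rxz ∧ Rzy)).
(F1): fails — Rac but no z with Raz and Rzc.
(F2): ✓.
(F3): ✓.
(F4): ✓.
(F5): ✓.
Valid on: (F2), (F3), (F4), (F5).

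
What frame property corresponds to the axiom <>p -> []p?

partial functionality

Suppose ◇p→□p is valid. Take Rxy, Rxz and set V(p)={y}. Then ◇p at x, so □p at x, so p at z, i.e. z=y.
The converse is a direct semantic check.
So the correspondent is partial functionality.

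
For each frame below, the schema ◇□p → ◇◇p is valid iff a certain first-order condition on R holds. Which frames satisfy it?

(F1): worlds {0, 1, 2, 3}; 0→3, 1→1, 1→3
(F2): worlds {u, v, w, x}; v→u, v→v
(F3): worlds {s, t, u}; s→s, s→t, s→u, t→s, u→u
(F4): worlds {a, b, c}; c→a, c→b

(F3)

The schema corresponds to a generalized confluence (Geach) condition: ∀x ∀y (xRy → ∃w (yRw ∧ xR²w)).
(F1): fails — 0R3 but no w with 3Rw and 0R²w.
(F2): fails — vRu but no t with uRt and vR²t.
(F3): satisfies the condition.
(F4): fails — cRa but no w with aRw and cR²w.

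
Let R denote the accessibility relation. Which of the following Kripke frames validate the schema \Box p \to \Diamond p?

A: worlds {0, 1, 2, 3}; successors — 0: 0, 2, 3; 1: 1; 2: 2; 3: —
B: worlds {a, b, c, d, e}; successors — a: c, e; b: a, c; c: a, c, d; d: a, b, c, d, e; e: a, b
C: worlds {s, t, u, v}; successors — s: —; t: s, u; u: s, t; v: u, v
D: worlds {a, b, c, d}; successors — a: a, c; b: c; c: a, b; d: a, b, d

B, D

Frame correspondent (Sahlqvist): \forall x \exists y Rxy — i.e. seriality.
A: fails — world 3 has no successor.
B: holds.
C: fails — world s has no successor.
D: holds.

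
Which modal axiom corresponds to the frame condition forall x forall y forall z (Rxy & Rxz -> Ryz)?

◇q → □◇q

The condition is the Euclidean property. The 5 schema ◇q → □◇q defines it.
Suppose ◇q→□◇q is valid. Take Rxy, Rxz and set V(q)={y}. Then ◇q at x, so □◇q at x, so ◇q at z, so some w with Rzw has q; w=y, i.e. Rzy. By symmetry of the argument, Ryz.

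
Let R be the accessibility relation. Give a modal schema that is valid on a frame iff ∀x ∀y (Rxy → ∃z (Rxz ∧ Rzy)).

□□s → □s

The condition is density. The C4 schema □□s → □s defines it.
Suppose □□s→□s is valid. Take Rxy and set V(s)={w : xR²w}. Then □□s at x, so □s at x, so s at y, i.e. ∃z(Rxz∧Rzy).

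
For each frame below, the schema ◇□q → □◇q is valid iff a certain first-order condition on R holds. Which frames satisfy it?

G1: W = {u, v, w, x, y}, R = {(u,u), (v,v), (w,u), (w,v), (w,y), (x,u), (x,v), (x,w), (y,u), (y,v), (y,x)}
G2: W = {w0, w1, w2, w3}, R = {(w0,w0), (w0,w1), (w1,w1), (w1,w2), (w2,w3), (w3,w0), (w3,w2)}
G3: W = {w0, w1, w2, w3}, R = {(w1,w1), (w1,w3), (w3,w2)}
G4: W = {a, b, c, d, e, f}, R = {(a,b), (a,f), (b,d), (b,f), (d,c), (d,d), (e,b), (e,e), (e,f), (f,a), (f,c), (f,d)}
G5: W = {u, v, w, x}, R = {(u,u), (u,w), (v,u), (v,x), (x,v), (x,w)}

Frame correspondent (Sahlqvist): ∀x ∀y ∀z (Rxy ∧ Rxz → ∃w (Ryw ∧ Rzw)) — i.e. convergence.
G1: fails — Rwu and Rwv but u and v have no common successor.
G2: fails — Rw1w2 and Rw1w1 but w2 and w1 have no common successor.
G3: fails — Rw1w1 and Rw1w3 but w1 and w3 have no common successor.
G4: fails — Rdc and Rdc but c and c have no common successor.
G5: fails — Ruw and Ruw but w and w have no common successor.
Valid on no frame.

none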